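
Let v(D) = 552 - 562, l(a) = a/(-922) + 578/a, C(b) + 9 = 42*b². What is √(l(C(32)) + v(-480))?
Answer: I*√88996534384810470/39645078 ≈ 7.5248*I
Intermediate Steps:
C(b) = -9 + 42*b²
l(a) = 578/a - a/922 (l(a) = a*(-1/922) + 578/a = -a/922 + 578/a = 578/a - a/922)
v(D) = -10
√(l(C(32)) + v(-480)) = √((578/(-9 + 42*32²) - (-9 + 42*32²)/922) - 10) = √((578/(-9 + 42*1024) - (-9 + 42*1024)/922) - 10) = √((578/(-9 + 43008) - (-9 + 43008)/922) - 10) = √((578/42999 - 1/922*42999) - 10) = √((578*(1/42999) - 42999/922) - 10) = √((578/42999 - 42999/922) - 10) = √(-1848381085/39645078 - 10) = √(-2244831865/39645078) = I*√88996534384810470/39645078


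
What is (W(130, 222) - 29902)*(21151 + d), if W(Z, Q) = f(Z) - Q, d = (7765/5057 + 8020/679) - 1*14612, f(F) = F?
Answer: -674829411879048/3433703 ≈ -1.9653e+8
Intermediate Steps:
d = -50127438661/3433703 (d = (7765*(1/5057) + 8020*(1/679)) - 14612 = (7765/5057 + 8020/679) - 14612 = 45829575/3433703 - 14612 = -50127438661/3433703 ≈ -14599.)
W(Z, Q) = Z - Q
(W(130, 222) - 29902)*(21151 + d) = ((130 - 1*222) - 29902)*(21151 - 50127438661/3433703) = ((130 - 222) - 29902)*(22498813492/3433703) = (-92 - 29902)*(22498813492/3433703) = -29994*22498813492/3433703 = -674829411879048/3433703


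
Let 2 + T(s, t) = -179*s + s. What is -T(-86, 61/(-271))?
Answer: -15306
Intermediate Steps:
T(s, t) = -2 - 178*s (T(s, t) = -2 + (-179*s + s) = -2 - 178*s)
-T(-86, 61/(-271)) = -(-2 - 178*(-86)) = -(-2 + 15308) = -1*15306 = -15306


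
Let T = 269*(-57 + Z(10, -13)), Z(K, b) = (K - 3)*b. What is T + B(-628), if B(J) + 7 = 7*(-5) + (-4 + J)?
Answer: -40486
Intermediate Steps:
Z(K, b) = b*(-3 + K) (Z(K, b) = (-3 + K)*b = b*(-3 + K))
T = -39812 (T = 269*(-57 - 13*(-3 + 10)) = 269*(-57 - 13*7) = 269*(-57 - 91) = 269*(-148) = -39812)
B(J) = -46 + J (B(J) = -7 + (7*(-5) + (-4 + J)) = -7 + (-35 + (-4 + J)) = -7 + (-39 + J) = -46 + J)
T + B(-628) = -39812 + (-46 - 628) = -39812 - 674 = -40486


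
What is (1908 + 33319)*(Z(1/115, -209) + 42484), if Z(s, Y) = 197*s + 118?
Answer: 172592114929/115 ≈ 1.5008e+9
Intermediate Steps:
Z(s, Y) = 118 + 197*s
(1908 + 33319)*(Z(1/115, -209) + 42484) = (1908 + 33319)*((118 + 197/115) + 42484) = 35227*((118 + 197*(1/115)) + 42484) = 35227*((118 + 197/115) + 42484) = 35227*(13767/115 + 42484) = 35227*(4899427/115) = 172592114929/115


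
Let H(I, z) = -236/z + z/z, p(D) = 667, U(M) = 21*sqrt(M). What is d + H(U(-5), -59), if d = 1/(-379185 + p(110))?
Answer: 1892589/378518 ≈ 5.0000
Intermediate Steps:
H(I, z) = 1 - 236/z (H(I, z) = -236/z + 1 = 1 - 236/z)
d = -1/378518 (d = 1/(-379185 + 667) = 1/(-378518) = -1/378518 ≈ -2.6419e-6)
d + H(U(-5), -59) = -1/378518 + (-236 - 59)/(-59) = -1/378518 - 1/59*(-295) = -1/378518 + 5 = 1892589/378518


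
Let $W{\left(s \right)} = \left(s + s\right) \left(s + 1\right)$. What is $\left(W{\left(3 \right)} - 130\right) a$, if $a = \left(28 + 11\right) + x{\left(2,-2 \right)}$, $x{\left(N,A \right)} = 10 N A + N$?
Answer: $-106$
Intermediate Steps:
$W{\left(s \right)} = 2 s \left(1 + s\right)$
$x{\left(N,A \right)} = N + 10 A N$ ($x{\left(N,A \right)} = 10 A N + N = N + 10 A N$)
$a = 1$ ($a = \left(28 + 11\right) + 2 \left(1 + 10 \left(-2\right)\right) = 39 + 2 \left(1 - 20\right) = 39 + 2 \left(-19\right) = 39 - 38 = 1$)
$\left(W{\left(3 \right)} - 130\right) a = \left(2 \cdot 3 \left(1 + 3\right) - 130\right) 1 = \left(2 \cdot 3 \cdot 4 - 130\right) 1 = \left(24 - 130\right) 1 = \left(-106\right) 1 = -106$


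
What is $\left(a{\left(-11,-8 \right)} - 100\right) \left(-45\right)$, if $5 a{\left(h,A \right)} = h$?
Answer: $4599$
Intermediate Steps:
$a{\left(h,A \right)} = \frac{h}{5}$
$\left(a{\left(-11,-8 \right)} - 100\right) \left(-45\right) = \left(\frac{1}{5} \left(-11\right) - 100\right) \left(-45\right) = \left(- \frac{11}{5} - 100\right) \left(-45\right) = \left(- \frac{511}{5}\right) \left(-45\right) = 4599$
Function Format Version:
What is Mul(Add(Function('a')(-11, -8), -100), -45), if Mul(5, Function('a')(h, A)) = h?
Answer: 4599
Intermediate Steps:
Function('a')(h, A) = Mul(Rational(1, 5), h)
Mul(Add(Function('a')(-11, -8), -100), -45) = Mul(Add(Mul(Rational(1, 5), -11), -100), -45) = Mul(Add(Rational(-11, 5), -100), -45) = Mul(Rational(-511, 5), -45) = 4599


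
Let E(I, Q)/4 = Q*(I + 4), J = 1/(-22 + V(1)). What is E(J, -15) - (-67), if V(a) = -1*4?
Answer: -2219/13 ≈ -170.69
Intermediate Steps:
V(a) = -4
J = -1/26 (J = 1/(-22 - 4) = 1/(-26) = -1/26 ≈ -0.038462)
E(I, Q) = 4*Q*(4 + I) (E(I, Q) = 4*(Q*(I + 4)) = 4*(Q*(4 + I)) = 4*Q*(4 + I))
E(J, -15) - (-67) = 4*(-15)*(4 - 1/26) - (-67) = 4*(-15)*(103/26) - 1*(-67) = -3090/13 + 67 = -2219/13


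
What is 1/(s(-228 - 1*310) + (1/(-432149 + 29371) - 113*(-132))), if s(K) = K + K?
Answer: 402778/5574447519 ≈ 7.2254e-5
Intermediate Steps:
s(K) = 2*K
1/(s(-228 - 1*310) + (1/(-432149 + 29371) - 113*(-132))) = 1/(2*(-228 - 1*310) + (1/(-432149 + 29371) - 113*(-132))) = 1/(2*(-228 - 310) + (1/(-402778) + 14916)) = 1/(2*(-538) + (-1/402778 + 14916)) = 1/(-1076 + 6007836647/402778) = 1/(5574447519/402778) = 402778/5574447519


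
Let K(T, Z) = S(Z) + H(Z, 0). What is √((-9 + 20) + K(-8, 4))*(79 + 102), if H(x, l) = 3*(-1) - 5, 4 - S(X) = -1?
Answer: 362*√2 ≈ 511.95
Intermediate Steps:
S(X) = 5 (S(X) = 4 - 1*(-1) = 4 + 1 = 5)
H(x, l) = -8 (H(x, l) = -3 - 5 = -8)
K(T, Z) = -3 (K(T, Z) = 5 - 8 = -3)
√((-9 + 20) + K(-8, 4))*(79 + 102) = √((-9 + 20) - 3)*(79 + 102) = √(11 - 3)*181 = √8*181 = (2*√2)*181 = 362*√2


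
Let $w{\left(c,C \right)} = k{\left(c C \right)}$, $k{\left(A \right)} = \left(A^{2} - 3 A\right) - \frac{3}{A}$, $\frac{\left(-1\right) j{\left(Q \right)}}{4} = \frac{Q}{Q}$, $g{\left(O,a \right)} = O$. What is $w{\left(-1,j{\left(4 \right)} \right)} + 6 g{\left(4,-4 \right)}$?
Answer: $\frac{109}{4} \approx 27.25$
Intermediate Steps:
$j{\left(Q \right)} = -4$ ($j{\left(Q \right)} = - 4 \frac{Q}{Q} = \left(-4\right) 1 = -4$)
$k{\left(A \right)} = A^{2} - 3 A - \frac{3}{A}$
$w{\left(c,C \right)} = \frac{-3 + C^{2} c^{2} \left(-3 + C c\right)}{C c}$ ($w{\left(c,C \right)} = \frac{-3 + \left(c C\right)^{2} \left(-3 + c C\right)}{c C} = \frac{-3 + \left(C c\right)^{2} \left(-3 + C c\right)}{C c} = \frac{1}{C c} \left(-3 + C^{2} c^{2} \left(-3 + C c\right)\right) = \frac{-3 + C^{2} c^{2} \left(-3 + C c\right)}{C c}$)
$w{\left(-1,j{\left(4 \right)} \right)} + 6 g{\left(4,-4 \right)} = \frac{-3 + \left(-4\right)^{2} \left(-1\right)^{2} \left(-3 - -4\right)}{\left(-4\right) \left(-1\right)} + 6 \cdot 4 = \left(- \frac{1}{4}\right) \left(-1\right) \left(-3 + 16 \cdot 1 \left(-3 + 4\right)\right) + 24 = \left(- \frac{1}{4}\right) \left(-1\right) \left(-3 + 16 \cdot 1 \cdot 1\right) + 24 = \left(- \frac{1}{4}\right) \left(-1\right) \left(-3 + 16\right) + 24 = \left(- \frac{1}{4}\right) \left(-1\right) 13 + 24 = \frac{13}{4} + 24 = \frac{109}{4}$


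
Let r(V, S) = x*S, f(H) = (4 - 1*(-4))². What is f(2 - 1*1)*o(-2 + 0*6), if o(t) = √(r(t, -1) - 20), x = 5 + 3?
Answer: 128*I*√7 ≈ 338.66*I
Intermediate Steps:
f(H) = 64 (f(H) = (4 + 4)² = 8² = 64)
x = 8
r(V, S) = 8*S
o(t) = 2*I*√7 (o(t) = √(8*(-1) - 20) = √(-8 - 20) = √(-28) = 2*I*√7)
f(2 - 1*1)*o(-2 + 0*6) = 64*(2*I*√7) = 128*I*√7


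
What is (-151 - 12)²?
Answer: 26569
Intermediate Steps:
(-151 - 12)² = (-163)² = 26569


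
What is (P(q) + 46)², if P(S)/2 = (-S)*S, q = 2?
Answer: 1444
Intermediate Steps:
P(S) = -2*S² (P(S) = 2*((-S)*S) = 2*(-S²) = -2*S²)
(P(q) + 46)² = (-2*2² + 46)² = (-2*4 + 46)² = (-8 + 46)² = 38² = 1444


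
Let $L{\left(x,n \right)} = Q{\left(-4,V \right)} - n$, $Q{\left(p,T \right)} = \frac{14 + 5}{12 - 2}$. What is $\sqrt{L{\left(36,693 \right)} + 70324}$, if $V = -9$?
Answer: $\frac{\sqrt{6963290}}{10} \approx 263.88$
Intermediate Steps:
$Q{\left(p,T \right)} = \frac{19}{10}$
$L{\left(x,n \right)} = \frac{19}{10} - n$
$\sqrt{L{\left(36,693 \right)} + 70324} = \sqrt{\left(\frac{19}{10} - 693\right) + 70324} = \sqrt{- \frac{6911}{10} + 70324} = \sqrt{\frac{696329}{10}} = \frac{\sqrt{6963290}}{10}$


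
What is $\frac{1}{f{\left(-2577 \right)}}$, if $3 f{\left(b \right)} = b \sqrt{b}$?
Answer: $\frac{i \sqrt{2577}}{2213643} \approx 2.2932 \cdot 10^{-5} i$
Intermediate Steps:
$f{\left(b \right)} = \frac{b^{\frac{3}{2}}}{3}$ ($f{\left(b \right)} = \frac{b \sqrt{b}}{3} = \frac{b^{\frac{3}{2}}}{3}$)
$\frac{1}{f{\left(-2577 \right)}} = \frac{1}{\frac{1}{3} \left(-2577\right)^{\frac{3}{2}}} = \frac{1}{\frac{1}{3} \left(- 2577 i \sqrt{2577}\right)} = \frac{1}{\left(-859\right) i \sqrt{2577}} = \frac{i \sqrt{2577}}{2213643}$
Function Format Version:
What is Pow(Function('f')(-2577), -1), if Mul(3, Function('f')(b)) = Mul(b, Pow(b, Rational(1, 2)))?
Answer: Mul(Rational(1, 2213643), I, Pow(2577, Rational(1, 2))) ≈ Mul(2.2932e-5, I)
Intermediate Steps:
Function('f')(b) = Mul(Rational(1, 3), Pow(b, Rational(3, 2))) (Function('f')(b) = Mul(Rational(1, 3), Mul(b, Pow(b, Rational(1, 2)))) = Mul(Rational(1, 3), Pow(b, Rational(3, 2))))
Pow(Function('f')(-2577), -1) = Pow(Mul(Rational(1, 3), Pow(-2577, Rational(3, 2))), -1) = Pow(Mul(Rational(1, 3), Mul(-2577, I, Pow(2577, Rational(1, 2)))), -1) = Pow(Mul(-859, I, Pow(2577, Rational(1, 2))), -1) = Mul(Rational(1, 2213643), I, Pow(2577, Rational(1, 2)))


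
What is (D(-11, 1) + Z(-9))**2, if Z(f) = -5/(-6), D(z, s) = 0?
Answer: 25/36 ≈ 0.69444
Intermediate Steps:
Z(f) = 5/6 (Z(f) = -5*(-1/6) = 5/6)
(D(-11, 1) + Z(-9))**2 = (0 + 5/6)**2 = (5/6)**2 = 25/36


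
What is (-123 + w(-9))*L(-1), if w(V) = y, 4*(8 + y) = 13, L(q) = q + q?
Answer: 511/2 ≈ 255.50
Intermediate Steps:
L(q) = 2*q
y = -19/4 (y = -8 + (1/4)*13 = -8 + 13/4 = -19/4 ≈ -4.7500)
w(V) = -19/4
(-123 + w(-9))*L(-1) = (-123 - 19/4)*(2*(-1)) = -511/4*(-2) = 511/2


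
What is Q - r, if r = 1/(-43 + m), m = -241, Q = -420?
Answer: -119279/284 ≈ -420.00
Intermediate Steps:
r = -1/284 (r = 1/(-43 - 241) = 1/(-284) = -1/284 ≈ -0.0035211)
Q - r = -420 - 1*(-1/284) = -420 + 1/284 = -119279/284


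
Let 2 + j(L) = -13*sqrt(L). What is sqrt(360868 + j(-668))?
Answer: sqrt(360866 - 26*I*sqrt(167)) ≈ 600.72 - 0.28*I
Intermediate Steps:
j(L) = -2 - 13*sqrt(L)
sqrt(360868 + j(-668)) = sqrt(360868 + (-2 - 26*I*sqrt(167))) = sqrt(360866 - 26*I*sqrt(167))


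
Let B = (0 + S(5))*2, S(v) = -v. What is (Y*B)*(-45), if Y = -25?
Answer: -11250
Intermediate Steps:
B = -10 (B = (0 - 1*5)*2 = (0 - 5)*2 = -5*2 = -10)
(Y*B)*(-45) = -25*(-10)*(-45) = 250*(-45) = -11250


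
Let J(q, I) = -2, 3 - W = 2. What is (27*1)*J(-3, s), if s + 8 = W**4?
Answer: -54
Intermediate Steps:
W = 1 (W = 3 - 1*2 = 3 - 2 = 1)
s = -7 (s = -8 + 1**4 = -8 + 1 = -7)
(27*1)*J(-3, s) = (27*1)*(-2) = 27*(-2) = -54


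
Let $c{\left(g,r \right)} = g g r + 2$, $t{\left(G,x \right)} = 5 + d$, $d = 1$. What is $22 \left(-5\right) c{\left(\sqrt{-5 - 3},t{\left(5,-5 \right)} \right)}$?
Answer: $5060$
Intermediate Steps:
$t{\left(G,x \right)} = 6$ ($t{\left(G,x \right)} = 5 + 1 = 6$)
$c{\left(g,r \right)} = 2 + r g^{2}$ ($c{\left(g,r \right)} = g^{2} r + 2 = r g^{2} + 2 = 2 + r g^{2}$)
$22 \left(-5\right) c{\left(\sqrt{-5 - 3},t{\left(5,-5 \right)} \right)} = 22 \left(-5\right) \left(2 + 6 \left(\sqrt{-5 - 3}\right)^{2}\right) = - 110 \left(2 + 6 \left(\sqrt{-8}\right)^{2}\right) = - 110 \left(2 + 6 \left(2 i \sqrt{2}\right)^{2}\right) = - 110 \left(2 + 6 \left(-8\right)\right) = - 110 \left(2 - 48\right) = \left(-110\right) \left(-46\right) = 5060$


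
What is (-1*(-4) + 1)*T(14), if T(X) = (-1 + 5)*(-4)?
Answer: -80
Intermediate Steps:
T(X) = -16 (T(X) = 4*(-4) = -16)
(-1*(-4) + 1)*T(14) = (-1*(-4) + 1)*(-16) = (4 + 1)*(-16) = 5*(-16) = -80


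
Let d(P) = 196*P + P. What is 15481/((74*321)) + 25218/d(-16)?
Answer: -137558065/18718152 ≈ -7.3489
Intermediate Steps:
d(P) = 197*P
15481/((74*321)) + 25218/d(-16) = 15481/((74*321)) + 25218/((197*(-16))) = 15481/23754 + 25218/(-3152) = 15481*(1/23754) + 25218*(-1/3152) = 15481/23754 - 12609/1576 = -137558065/18718152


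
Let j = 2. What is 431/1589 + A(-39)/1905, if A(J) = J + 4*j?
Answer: 771796/3027045 ≈ 0.25497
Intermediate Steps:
A(J) = 8 + J (A(J) = J + 4*2 = J + 8 = 8 + J)
431/1589 + A(-39)/1905 = 431/1589 + (8 - 39)/1905 = 431*(1/1589) - 31*1/1905 = 431/1589 - 31/1905 = 771796/3027045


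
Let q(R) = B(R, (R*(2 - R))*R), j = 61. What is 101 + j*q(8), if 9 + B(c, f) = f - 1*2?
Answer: -23994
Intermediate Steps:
B(c, f) = -11 + f (B(c, f) = -9 + (f - 1*2) = -9 + (f - 2) = -9 + (-2 + f) = -11 + f)
q(R) = -11 + R²*(2 - R) (q(R) = -11 + (R*(2 - R))*R = -11 + R²*(2 - R))
101 + j*q(8) = 101 + 61*(-11 + 8²*(2 - 1*8)) = 101 + 61*(-11 + 64*(2 - 8)) = 101 + 61*(-11 + 64*(-6)) = 101 + 61*(-11 - 384) = 101 + 61*(-395) = 101 - 24095 = -23994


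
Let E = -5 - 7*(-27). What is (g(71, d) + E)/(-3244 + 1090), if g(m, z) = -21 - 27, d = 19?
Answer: -68/1077 ≈ -0.063138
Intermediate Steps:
g(m, z) = -48
E = 184 (E = -5 + 189 = 184)
(g(71, d) + E)/(-3244 + 1090) = (-48 + 184)/(-3244 + 1090) = 136/(-2154) = 136*(-1/2154) = -68/1077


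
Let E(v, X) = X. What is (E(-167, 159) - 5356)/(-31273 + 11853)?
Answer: 5197/19420 ≈ 0.26761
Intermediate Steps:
(E(-167, 159) - 5356)/(-31273 + 11853) = (159 - 5356)/(-31273 + 11853) = -5197/(-19420) = -5197*(-1/19420) = 5197/19420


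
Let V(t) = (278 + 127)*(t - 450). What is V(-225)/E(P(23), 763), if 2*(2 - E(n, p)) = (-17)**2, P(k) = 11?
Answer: 36450/19 ≈ 1918.4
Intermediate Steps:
V(t) = -182250 + 405*t (V(t) = 405*(-450 + t) = -182250 + 405*t)
E(n, p) = -285/2 (E(n, p) = 2 - 1/2*(-17)**2 = 2 - 1/2*289 = 2 - 289/2 = -285/2)
V(-225)/E(P(23), 763) = (-182250 + 405*(-225))/(-285/2) = (-182250 - 91125)*(-2/285) = -273375*(-2/285) = 36450/19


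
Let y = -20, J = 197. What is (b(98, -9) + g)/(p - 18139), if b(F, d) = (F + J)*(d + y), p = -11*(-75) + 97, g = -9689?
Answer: 18244/17217 ≈ 1.0597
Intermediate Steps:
p = 922 (p = 825 + 97 = 922)
b(F, d) = (-20 + d)*(197 + F) (b(F, d) = (F + 197)*(d - 20) = (197 + F)*(-20 + d) = (-20 + d)*(197 + F))
(b(98, -9) + g)/(p - 18139) = ((-3940 - 20*98 + 197*(-9) + 98*(-9)) - 9689)/(922 - 18139) = ((-3940 - 1960 - 1773 - 882) - 9689)/(-17217) = (-8555 - 9689)*(-1/17217) = -18244*(-1/17217) = 18244/17217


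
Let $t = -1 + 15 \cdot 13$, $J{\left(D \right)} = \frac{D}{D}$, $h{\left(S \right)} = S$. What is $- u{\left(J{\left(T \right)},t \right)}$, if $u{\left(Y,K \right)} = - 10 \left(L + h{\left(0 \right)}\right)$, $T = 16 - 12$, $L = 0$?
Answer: $0$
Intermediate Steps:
$T = 4$
$J{\left(D \right)} = 1$
$t = 194$ ($t = -1 + 195 = 194$)
$u{\left(Y,K \right)} = 0$ ($u{\left(Y,K \right)} = - 10 \left(0 + 0\right) = \left(-10\right) 0 = 0$)
$- u{\left(J{\left(T \right)},t \right)} = \left(-1\right) 0 = 0$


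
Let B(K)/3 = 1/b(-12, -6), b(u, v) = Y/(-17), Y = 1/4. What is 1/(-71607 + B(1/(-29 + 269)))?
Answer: -1/71811 ≈ -1.3925e-5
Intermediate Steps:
Y = ¼ ≈ 0.25000
b(u, v) = -1/68 (b(u, v) = (¼)/(-17) = (¼)*(-1/17) = -1/68)
B(K) = -204 (B(K) = 3/(-1/68) = 3*(-68) = -204)
1/(-71607 + B(1/(-29 + 269))) = 1/(-71607 - 204) = 1/(-71811) = -1/71811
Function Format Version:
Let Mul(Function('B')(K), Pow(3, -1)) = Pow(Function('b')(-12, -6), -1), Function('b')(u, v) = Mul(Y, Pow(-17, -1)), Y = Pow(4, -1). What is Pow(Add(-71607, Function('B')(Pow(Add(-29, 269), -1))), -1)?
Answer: Rational(-1, 71811) ≈ -1.3925e-5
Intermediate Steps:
Y = Rational(1, 4) ≈ 0.25000
Function('b')(u, v) = Rational(-1, 68) (Function('b')(u, v) = Mul(Rational(1, 4), Pow(-17, -1)) = Mul(Rational(1, 4), Rational(-1, 17)) = Rational(-1, 68))
Function('B')(K) = -204 (Function('B')(K) = Mul(3, Pow(Rational(-1, 68), -1)) = Mul(3, -68) = -204)
Pow(Add(-71607, Function('B')(Pow(Add(-29, 269), -1))), -1) = Pow(Add(-71607, -204), -1) = Pow(-71811, -1) = Rational(-1, 71811)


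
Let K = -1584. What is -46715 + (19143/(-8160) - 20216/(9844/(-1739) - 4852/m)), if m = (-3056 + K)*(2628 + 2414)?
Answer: -965222265009977259/22371102506080 ≈ -43146.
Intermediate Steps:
m = -23394880 (m = (-3056 - 1584)*(2628 + 2414) = -4640*5042 = -23394880)
-46715 + (19143/(-8160) - 20216/(9844/(-1739) - 4852/m)) = -46715 + (19143/(-8160) - 20216/(9844/(-1739) - 4852/(-23394880))) = -46715 + (19143*(-1/8160) - 20216/(9844*(-1/1739) - 4852*(-1/23394880))) = -46715 + (-6381/2720 - 20216/(-9844/1739 + 1213/5848720)) = -46715 + (-6381/2720 - 20216/(-57572690273/10170924080)) = -46715 + (-6381/2720 - 20216*(-10170924080/57572690273)) = -46715 + (-6381/2720 + 29373628743040/8224670039) = -46715 + 79843788561549941/22371102506080 = -965222265009977259/22371102506080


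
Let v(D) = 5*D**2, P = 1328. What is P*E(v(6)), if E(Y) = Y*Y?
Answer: 43027200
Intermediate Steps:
E(Y) = Y**2
P*E(v(6)) = 1328*(5*6**2)**2 = 1328*(5*36)**2 = 1328*180**2 = 1328*32400 = 43027200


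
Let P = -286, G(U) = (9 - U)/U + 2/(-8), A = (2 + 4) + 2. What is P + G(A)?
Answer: -2289/8 ≈ -286.13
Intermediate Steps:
A = 8 (A = 6 + 2 = 8)
G(U) = -¼ + (9 - U)/U (G(U) = (9 - U)/U + 2*(-⅛) = (9 - U)/U - ¼ = -¼ + (9 - U)/U)
P + G(A) = -286 + (-5/4 + 9/8) = -286 - ⅛ = -2289/8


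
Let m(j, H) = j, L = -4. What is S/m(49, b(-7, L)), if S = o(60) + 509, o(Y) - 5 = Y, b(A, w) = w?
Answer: 82/7 ≈ 11.714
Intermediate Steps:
o(Y) = 5 + Y
S = 574 (S = (5 + 60) + 509 = 65 + 509 = 574)
S/m(49, b(-7, L)) = 574/49 = 574*(1/49) = 82/7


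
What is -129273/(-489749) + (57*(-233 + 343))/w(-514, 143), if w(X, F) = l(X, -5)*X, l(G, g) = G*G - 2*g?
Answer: 8776223112051/33254418443558 ≈ 0.26391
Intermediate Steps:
l(G, g) = G**2 - 2*g
w(X, F) = X*(10 + X**2) (w(X, F) = (X**2 - 2*(-5))*X = (X**2 + 10)*X = (10 + X**2)*X = X*(10 + X**2))
-129273/(-489749) + (57*(-233 + 343))/w(-514, 143) = -129273/(-489749) + (57*(-233 + 343))/((-514*(10 + (-514)**2))) = -129273*(-1/489749) + (57*110)/((-514*(10 + 264196))) = 129273/489749 + 6270/((-514*264206)) = 129273/489749 + 6270/(-135801884) = 129273/489749 + 6270*(-1/135801884) = 129273/489749 - 3135/67900942 = 8776223112051/33254418443558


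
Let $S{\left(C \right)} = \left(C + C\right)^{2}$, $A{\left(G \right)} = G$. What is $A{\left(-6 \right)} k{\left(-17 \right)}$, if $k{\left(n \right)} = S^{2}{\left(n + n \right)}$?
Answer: $-128288256$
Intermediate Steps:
$S{\left(C \right)} = 4 C^{2}$ ($S{\left(C \right)} = \left(2 C\right)^{2} = 4 C^{2}$)
$k{\left(n \right)} = 256 n^{4}$ ($k{\left(n \right)} = \left(4 \left(n + n\right)^{2}\right)^{2} = \left(4 \left(2 n\right)^{2}\right)^{2} = \left(4 \cdot 4 n^{2}\right)^{2} = \left(16 n^{2}\right)^{2} = 256 n^{4}$)
$A{\left(-6 \right)} k{\left(-17 \right)} = - 6 \cdot 256 \left(-17\right)^{4} = - 6 \cdot 256 \cdot 83521 = \left(-6\right) 21381376 = -128288256$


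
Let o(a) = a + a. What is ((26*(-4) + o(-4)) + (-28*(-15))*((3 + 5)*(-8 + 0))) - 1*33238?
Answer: -60230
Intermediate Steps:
o(a) = 2*a
((26*(-4) + o(-4)) + (-28*(-15))*((3 + 5)*(-8 + 0))) - 1*33238 = ((26*(-4) + 2*(-4)) + (-28*(-15))*((3 + 5)*(-8 + 0))) - 1*33238 = ((-104 - 8) + 420*(8*(-8))) - 33238 = (-112 + 420*(-64)) - 33238 = (-112 - 26880) - 33238 = -26992 - 33238 = -60230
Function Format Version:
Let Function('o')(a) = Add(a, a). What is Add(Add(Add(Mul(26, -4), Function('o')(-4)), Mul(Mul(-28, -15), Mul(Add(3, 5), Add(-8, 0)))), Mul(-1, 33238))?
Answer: -60230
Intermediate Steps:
Function('o')(a) = Mul(2, a)
Add(Add(Add(Mul(26, -4), Function('o')(-4)), Mul(Mul(-28, -15), Mul(Add(3, 5), Add(-8, 0)))), Mul(-1, 33238)) = Add(Add(Add(Mul(26, -4), Mul(2, -4)), Mul(Mul(-28, -15), Mul(Add(3, 5), Add(-8, 0)))), Mul(-1, 33238)) = Add(Add(Add(-104, -8), Mul(420, Mul(8, -8))), -33238) = Add(Add(-112, Mul(420, -64)), -33238) = Add(Add(-112, -26880), -33238) = Add(-26992, -33238) = -60230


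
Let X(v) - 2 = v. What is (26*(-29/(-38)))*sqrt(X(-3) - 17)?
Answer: 1131*I*sqrt(2)/19 ≈ 84.183*I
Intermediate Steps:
X(v) = 2 + v
(26*(-29/(-38)))*sqrt(X(-3) - 17) = (26*(-29/(-38)))*sqrt((2 - 3) - 17) = (26*(-29*(-1/38)))*sqrt(-1 - 17) = (26*(29/38))*sqrt(-18) = 377*(3*I*sqrt(2))/19 = 1131*I*sqrt(2)/19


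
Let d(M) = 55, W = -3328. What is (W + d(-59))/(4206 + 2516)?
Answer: -3273/6722 ≈ -0.48691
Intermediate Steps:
(W + d(-59))/(4206 + 2516) = (-3328 + 55)/(4206 + 2516) = -3273/6722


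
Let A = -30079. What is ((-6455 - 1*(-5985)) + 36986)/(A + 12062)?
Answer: -36516/18017 ≈ -2.0268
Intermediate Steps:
((-6455 - 1*(-5985)) + 36986)/(A + 12062) = ((-6455 - 1*(-5985)) + 36986)/(-30079 + 12062) = ((-6455 + 5985) + 36986)/(-18017) = (-470 + 36986)*(-1/18017) = 36516*(-1/18017) = -36516/18017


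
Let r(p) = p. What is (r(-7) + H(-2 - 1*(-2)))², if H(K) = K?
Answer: 49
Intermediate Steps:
(r(-7) + H(-2 - 1*(-2)))² = (-7 + (-2 - 1*(-2)))² = (-7 + (-2 + 2))² = (-7 + 0)² = (-7)² = 49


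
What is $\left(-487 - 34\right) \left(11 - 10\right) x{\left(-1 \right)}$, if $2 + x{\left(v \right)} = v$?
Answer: $1563$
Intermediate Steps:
$x{\left(v \right)} = -2 + v$
$\left(-487 - 34\right) \left(11 - 10\right) x{\left(-1 \right)} = \left(-487 - 34\right) \left(11 - 10\right) \left(-2 - 1\right) = - 521 \cdot 1 \left(-3\right) = \left(-521\right) \left(-3\right) = 1563$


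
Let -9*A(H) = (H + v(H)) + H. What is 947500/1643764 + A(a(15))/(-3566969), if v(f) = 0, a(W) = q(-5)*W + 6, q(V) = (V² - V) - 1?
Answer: 120709436299/209401972547 ≈ 0.57645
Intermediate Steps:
q(V) = -1 + V² - V
a(W) = 6 + 29*W (a(W) = (-1 + (-5)² - 1*(-5))*W + 6 = (-1 + 25 + 5)*W + 6 = 29*W + 6 = 6 + 29*W)
A(H) = -2*H/9 (A(H) = -((H + 0) + H)/9 = -(H + H)/9 = -2*H/9)
947500/1643764 + A(a(15))/(-3566969) = 947500/1643764 - 2*(6 + 29*15)/9/(-3566969) = 947500*(1/1643764) - 2*(6 + 435)/9*(-1/3566969) = 236875/410941 - 2/9*441*(-1/3566969) = 236875/410941 - 98*(-1/3566969) = 236875/410941 + 14/509567 = 120709436299/209401972547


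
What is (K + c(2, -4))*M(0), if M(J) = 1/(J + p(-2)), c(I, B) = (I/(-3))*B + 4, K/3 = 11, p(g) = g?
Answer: -119/6 ≈ -19.833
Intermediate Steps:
K = 33 (K = 3*11 = 33)
c(I, B) = 4 - B*I/3 (c(I, B) = (-I/3)*B + 4 = -B*I/3 + 4 = 4 - B*I/3)
M(J) = 1/(-2 + J) (M(J) = 1/(J - 2) = 1/(-2 + J))
(K + c(2, -4))*M(0) = (33 + (4 - ⅓*(-4)*2))/(-2 + 0) = (33 + (4 + 8/3))/(-2) = (33 + 20/3)*(-½) = (119/3)*(-½) = -119/6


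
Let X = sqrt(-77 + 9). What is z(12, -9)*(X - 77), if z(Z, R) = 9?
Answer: -693 + 18*I*sqrt(17) ≈ -693.0 + 74.216*I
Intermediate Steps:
X = 2*I*sqrt(17) (X = sqrt(-68) = 2*I*sqrt(17) ≈ 8.2462*I)
z(12, -9)*(X - 77) = 9*(2*I*sqrt(17) - 77) = 9*(-77 + 2*I*sqrt(17)) = -693 + 18*I*sqrt(17)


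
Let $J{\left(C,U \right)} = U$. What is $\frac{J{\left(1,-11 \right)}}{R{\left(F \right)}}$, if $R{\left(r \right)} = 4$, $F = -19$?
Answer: $- \frac{11}{4} \approx -2.75$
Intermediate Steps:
$\frac{J{\left(1,-11 \right)}}{R{\left(F \right)}} = - \frac{11}{4}$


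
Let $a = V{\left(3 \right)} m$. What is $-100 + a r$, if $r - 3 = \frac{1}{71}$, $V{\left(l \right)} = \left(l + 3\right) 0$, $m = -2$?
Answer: $-100$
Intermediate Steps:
$V{\left(l \right)} = 0$ ($V{\left(l \right)} = \left(3 + l\right) 0 = 0$)
$r = \frac{214}{71}$ ($r = 3 + \frac{1}{71} = \frac{214}{71} \approx 3.0141$)
$a = 0$ ($a = 0 \left(-2\right) = 0$)
$-100 + a r = -100 + 0 \cdot \frac{214}{71} = -100 + 0 = -100$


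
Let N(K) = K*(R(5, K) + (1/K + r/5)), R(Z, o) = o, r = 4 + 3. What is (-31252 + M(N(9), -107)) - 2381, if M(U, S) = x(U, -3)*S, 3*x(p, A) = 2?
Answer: -101113/3 ≈ -33704.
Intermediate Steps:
r = 7
x(p, A) = ⅔ (x(p, A) = (⅓)*2 = ⅔)
N(K) = K*(7/5 + K + 1/K) (N(K) = K*(K + (1/K + 7/5)) = K*(K + (7/5 + 1/K)) = K*(7/5 + K + 1/K))
M(U, S) = 2*S/3
(-31252 + M(N(9), -107)) - 2381 = (-31252 + (⅔)*(-107)) - 2381 = (-31252 - 214/3) - 2381 = -93970/3 - 2381 = -101113/3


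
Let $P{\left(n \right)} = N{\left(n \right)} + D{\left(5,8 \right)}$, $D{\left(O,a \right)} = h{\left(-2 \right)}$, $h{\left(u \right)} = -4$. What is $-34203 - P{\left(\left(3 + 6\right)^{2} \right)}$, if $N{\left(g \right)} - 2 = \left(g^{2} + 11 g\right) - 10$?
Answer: $-41643$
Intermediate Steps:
$D{\left(O,a \right)} = -4$
$N{\left(g \right)} = -8 + g^{2} + 11 g$ ($N{\left(g \right)} = 2 - \left(10 - g^{2} - 11 g\right) = 2 + \left(-10 + g^{2} + 11 g\right) = -8 + g^{2} + 11 g$)
$P{\left(n \right)} = -12 + n^{2} + 11 n$ ($P{\left(n \right)} = \left(-8 + n^{2} + 11 n\right) - 4 = -12 + n^{2} + 11 n$)
$-34203 - P{\left(\left(3 + 6\right)^{2} \right)} = -34203 - \left(-12 + \left(\left(3 + 6\right)^{2}\right)^{2} + 11 \left(3 + 6\right)^{2}\right) = -34203 - \left(-12 + \left(9^{2}\right)^{2} + 11 \cdot 9^{2}\right) = -34203 - \left(-12 + 81^{2} + 11 \cdot 81\right) = -34203 - \left(-12 + 6561 + 891\right) = -34203 - 7440 = -41643$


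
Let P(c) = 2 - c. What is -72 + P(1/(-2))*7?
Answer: -109/2 ≈ -54.500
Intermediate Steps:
-72 + P(1/(-2))*7 = -72 + (2 - 1/(-2))*7 = -72 + (2 - 1*(-½))*7 = -72 + (2 + ½)*7 = -72 + (5/2)*7 = -72 + 35/2 = -109/2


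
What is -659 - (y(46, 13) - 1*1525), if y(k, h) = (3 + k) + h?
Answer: 804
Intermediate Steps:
y(k, h) = 3 + h + k
-659 - (y(46, 13) - 1*1525) = -659 - ((3 + 13 + 46) - 1*1525) = -659 - (62 - 1525) = -659 - 1*(-1463) = -659 + 1463 = 804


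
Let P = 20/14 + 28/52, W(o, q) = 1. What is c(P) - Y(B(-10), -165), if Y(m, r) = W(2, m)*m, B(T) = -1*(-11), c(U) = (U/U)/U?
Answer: -1878/179 ≈ -10.492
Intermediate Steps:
P = 179/91 (P = 20*(1/14) + 28*(1/52) = 10/7 + 7/13 = 179/91 ≈ 1.9670)
c(U) = 1/U
B(T) = 11
Y(m, r) = m (Y(m, r) = 1*m = m)
c(P) - Y(B(-10), -165) = 1/(179/91) - 1*11 = 91/179 - 11 = -1878/179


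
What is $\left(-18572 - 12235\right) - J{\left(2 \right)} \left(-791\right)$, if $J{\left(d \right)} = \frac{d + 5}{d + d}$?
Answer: $- \frac{117691}{4} \approx -29423.0$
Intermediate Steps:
$J{\left(d \right)} = \frac{5 + d}{2 d}$
$\left(-18572 - 12235\right) - J{\left(2 \right)} \left(-791\right) = \left(-18572 - 12235\right) - \frac{5 + 2}{2 \cdot 2} \left(-791\right) = -30807 - \frac{1}{2} \cdot \frac{1}{2} \cdot 7 \left(-791\right) = -30807 - \frac{7}{4} \left(-791\right) = -30807 - - \frac{5537}{4} = -30807 + \frac{5537}{4} = - \frac{117691}{4}$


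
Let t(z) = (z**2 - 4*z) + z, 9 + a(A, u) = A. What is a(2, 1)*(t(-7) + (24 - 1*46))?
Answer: -336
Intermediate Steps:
a(A, u) = -9 + A
t(z) = z**2 - 3*z
a(2, 1)*(t(-7) + (24 - 1*46)) = (-9 + 2)*(-7*(-3 - 7) + (24 - 1*46)) = -7*(-7*(-10) + (24 - 46)) = -7*(70 - 22) = -7*48 = -336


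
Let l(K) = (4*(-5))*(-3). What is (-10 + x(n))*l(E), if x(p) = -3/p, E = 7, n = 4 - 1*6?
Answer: -510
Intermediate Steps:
n = -2 (n = 4 - 6 = -2)
l(K) = 60 (l(K) = -20*(-3) = 60)
(-10 + x(n))*l(E) = (-10 - 3/(-2))*60 = (-10 - 3*(-½))*60 = (-10 + 3/2)*60 = -17/2*60 = -510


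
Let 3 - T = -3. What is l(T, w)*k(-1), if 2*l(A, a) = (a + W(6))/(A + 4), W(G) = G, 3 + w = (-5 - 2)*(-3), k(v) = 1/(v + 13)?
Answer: 1/10 ≈ 0.10000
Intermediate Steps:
T = 6 (T = 3 - 1*(-3) = 3 + 3 = 6)
k(v) = 1/(13 + v)
w = 18 (w = -3 + (-5 - 2)*(-3) = -3 - 7*(-3) = -3 + 21 = 18)
l(A, a) = (6 + a)/(2*(4 + A)) (l(A, a) = ((a + 6)/(A + 4))/2 = ((6 + a)/(4 + A))/2 = (6 + a)/(2*(4 + A)))
l(T, w)*k(-1) = ((6 + 18)/(2*(4 + 6)))/(13 - 1) = ((1/2)*24/10)/12 = ((1/2)*(1/10)*24)*(1/12) = (6/5)*(1/12) = 1/10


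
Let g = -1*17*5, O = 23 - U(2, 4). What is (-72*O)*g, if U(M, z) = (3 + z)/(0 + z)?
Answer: 130050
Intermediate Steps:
U(M, z) = (3 + z)/z
O = 85/4 (O = 23 - (3 + 4)/4 = 23 - 7/4 = 85/4 ≈ 21.250)
g = -85 (g = -17*5 = -85)
(-72*O)*g = -72*85/4*(-85) = -1530*(-85) = 130050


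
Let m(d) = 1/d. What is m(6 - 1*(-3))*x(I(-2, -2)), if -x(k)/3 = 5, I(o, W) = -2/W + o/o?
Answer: -5/3 ≈ -1.6667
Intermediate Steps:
I(o, W) = 1 - 2/W (I(o, W) = -2/W + 1 = 1 - 2/W)
x(k) = -15 (x(k) = -3*5 = -15)
m(d) = 1/d
m(6 - 1*(-3))*x(I(-2, -2)) = -15/(6 - 1*(-3)) = -15/(6 + 3) = -15/9 = (⅑)*(-15) = -5/3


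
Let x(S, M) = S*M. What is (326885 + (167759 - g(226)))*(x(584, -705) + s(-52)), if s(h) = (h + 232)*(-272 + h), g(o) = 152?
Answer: -232431019680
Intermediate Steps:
x(S, M) = M*S
s(h) = (-272 + h)*(232 + h) (s(h) = (232 + h)*(-272 + h) = (-272 + h)*(232 + h))
(326885 + (167759 - g(226)))*(x(584, -705) + s(-52)) = (326885 + (167759 - 1*152))*(-705*584 + (-63104 + (-52)² - 40*(-52))) = (326885 + (167759 - 152))*(-411720 + (-63104 + 2704 + 2080)) = (326885 + 167607)*(-411720 - 58320) = 494492*(-470040) = -232431019680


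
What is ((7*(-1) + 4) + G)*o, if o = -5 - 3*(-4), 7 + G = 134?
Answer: 868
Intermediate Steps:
G = 127 (G = -7 + 134 = 127)
o = 7 (o = -5 + 12 = 7)
((7*(-1) + 4) + G)*o = ((7*(-1) + 4) + 127)*7 = ((-7 + 4) + 127)*7 = (-3 + 127)*7 = 124*7 = 868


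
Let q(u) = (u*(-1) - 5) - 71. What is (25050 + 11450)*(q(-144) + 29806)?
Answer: 1090401000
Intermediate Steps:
q(u) = -76 - u (q(u) = (-u - 5) - 71 = (-5 - u) - 71 = -76 - u)
(25050 + 11450)*(q(-144) + 29806) = (25050 + 11450)*((-76 - 1*(-144)) + 29806) = 36500*((-76 + 144) + 29806) = 36500*(68 + 29806) = 36500*29874 = 1090401000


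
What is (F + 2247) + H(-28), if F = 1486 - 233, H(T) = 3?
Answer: 3503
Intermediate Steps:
F = 1253
(F + 2247) + H(-28) = (1253 + 2247) + 3 = 3500 + 3 = 3503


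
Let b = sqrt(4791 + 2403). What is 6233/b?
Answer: 6233*sqrt(7194)/7194 ≈ 73.487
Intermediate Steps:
b = sqrt(7194) ≈ 84.817
6233/b = 6233/(sqrt(7194)) = 6233*(sqrt(7194)/7194) = 6233*sqrt(7194)/7194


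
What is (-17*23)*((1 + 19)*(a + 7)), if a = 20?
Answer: -211140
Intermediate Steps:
(-17*23)*((1 + 19)*(a + 7)) = (-17*23)*((1 + 19)*(20 + 7)) = -7820*27 = -391*540 = -211140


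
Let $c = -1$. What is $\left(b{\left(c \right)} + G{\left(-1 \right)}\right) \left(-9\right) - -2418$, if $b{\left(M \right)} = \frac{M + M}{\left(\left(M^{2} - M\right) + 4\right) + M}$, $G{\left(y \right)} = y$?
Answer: $\frac{12153}{5} \approx 2430.6$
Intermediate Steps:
$b{\left(M \right)} = \frac{2 M}{4 + M^{2}}$ ($b{\left(M \right)} = \frac{2 M}{\left(4 + M^{2} - M\right) + M} = \frac{2 M}{4 + M^{2}}$)
$\left(b{\left(c \right)} + G{\left(-1 \right)}\right) \left(-9\right) - -2418 = \left(2 \left(-1\right) \frac{1}{4 + \left(-1\right)^{2}} - 1\right) \left(-9\right) - -2418 = \left(2 \left(-1\right) \frac{1}{4 + 1} - 1\right) \left(-9\right) + 2418 = \left(2 \left(-1\right) \frac{1}{5} - 1\right) \left(-9\right) + 2418 = \left(- \frac{2}{5} - 1\right) \left(-9\right) + 2418 = \left(- \frac{7}{5}\right) \left(-9\right) + 2418 = \frac{63}{5} + 2418 = \frac{12153}{5}$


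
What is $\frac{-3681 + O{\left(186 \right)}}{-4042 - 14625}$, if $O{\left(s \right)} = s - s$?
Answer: $\frac{3681}{18667} \approx 0.19719$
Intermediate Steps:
$O{\left(s \right)} = 0$
$\frac{-3681 + O{\left(186 \right)}}{-4042 - 14625} = \frac{-3681 + 0}{-4042 - 14625} = - \frac{3681}{-18667} = \left(-3681\right) \left(- \frac{1}{18667}\right) = \frac{3681}{18667}$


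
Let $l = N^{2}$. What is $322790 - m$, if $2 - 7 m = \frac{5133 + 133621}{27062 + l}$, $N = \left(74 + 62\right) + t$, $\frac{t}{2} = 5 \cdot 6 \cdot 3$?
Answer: $\frac{13035223339}{40383} \approx 3.2279 \cdot 10^{5}$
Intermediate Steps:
$t = 180$ ($t = 2 \cdot 5 \cdot 6 \cdot 3 = 2 \cdot 30 \cdot 3 = 2 \cdot 90 = 180$)
$N = 316$ ($N = \left(74 + 62\right) + 180 = 136 + 180 = 316$)
$l = 99856$ ($l = 316^{2} = 99856$)
$m = \frac{5231}{40383}$ ($m = \frac{2}{7} - \frac{\left(5133 + 133621\right) \frac{1}{27062 + 99856}}{7} = \frac{2}{7} - \frac{138754 \cdot \frac{1}{126918}}{7} = \frac{2}{7} - \frac{901}{5769} = \frac{5231}{40383} \approx 0.12953$)
$322790 - m = 322790 - \frac{5231}{40383} = \frac{13035223339}{40383}$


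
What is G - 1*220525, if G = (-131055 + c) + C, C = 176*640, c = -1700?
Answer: -240640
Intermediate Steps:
C = 112640
G = -20115 (G = (-131055 - 1700) + 112640 = -132755 + 112640 = -20115)
G - 1*220525 = -20115 - 1*220525 = -20115 - 220525 = -240640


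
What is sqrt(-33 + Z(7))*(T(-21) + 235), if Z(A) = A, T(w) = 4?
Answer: 239*I*sqrt(26) ≈ 1218.7*I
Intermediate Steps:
sqrt(-33 + Z(7))*(T(-21) + 235) = sqrt(-33 + 7)*(4 + 235) = sqrt(-26)*239 = (I*sqrt(26))*239 = 239*I*sqrt(26)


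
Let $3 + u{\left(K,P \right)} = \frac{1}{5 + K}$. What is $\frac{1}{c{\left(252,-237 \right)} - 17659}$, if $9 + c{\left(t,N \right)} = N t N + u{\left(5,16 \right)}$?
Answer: $\frac{10}{141369171} \approx 7.0737 \cdot 10^{-8}$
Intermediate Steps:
$u{\left(K,P \right)} = -3 + \frac{1}{5 + K}$
$c{\left(t,N \right)} = - \frac{119}{10} + t N^{2}$ ($c{\left(t,N \right)} = -9 + \left(N t N + \frac{-14 - 15}{5 + 5}\right) = -9 + \left(t N^{2} + \frac{-14 - 15}{10}\right) = -9 + \left(t N^{2} + \frac{1}{10} \left(-29\right)\right) = -9 + \left(t N^{2} - \frac{29}{10}\right) = -9 + \left(- \frac{29}{10} + t N^{2}\right) = - \frac{119}{10} + t N^{2}$)
$\frac{1}{c{\left(252,-237 \right)} - 17659} = \frac{1}{\left(- \frac{119}{10} + 252 \left(-237\right)^{2}\right) - 17659} = \frac{1}{\left(- \frac{119}{10} + 252 \cdot 56169\right) - 17659} = \frac{1}{\left(- \frac{119}{10} + 14154588\right) - 17659} = \frac{1}{\frac{141545761}{10} - 17659} = \frac{1}{\frac{141369171}{10}} = \frac{10}{141369171}$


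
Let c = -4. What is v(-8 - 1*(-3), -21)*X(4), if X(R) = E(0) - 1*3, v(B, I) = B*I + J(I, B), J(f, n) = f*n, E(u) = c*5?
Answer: -4830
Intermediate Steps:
E(u) = -20 (E(u) = -4*5 = -20)
v(B, I) = 2*B*I (v(B, I) = B*I + I*B = B*I + B*I = 2*B*I)
X(R) = -23 (X(R) = -20 - 1*3 = -20 - 3 = -23)
v(-8 - 1*(-3), -21)*X(4) = (2*(-8 - 1*(-3))*(-21))*(-23) = (2*(-8 + 3)*(-21))*(-23) = (2*(-5)*(-21))*(-23) = 210*(-23) = -4830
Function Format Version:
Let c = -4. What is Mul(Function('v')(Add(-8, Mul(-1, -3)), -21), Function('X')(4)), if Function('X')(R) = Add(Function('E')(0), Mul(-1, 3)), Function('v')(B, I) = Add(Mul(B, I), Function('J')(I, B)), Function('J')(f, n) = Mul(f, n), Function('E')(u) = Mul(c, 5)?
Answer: -4830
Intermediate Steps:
Function('E')(u) = -20 (Function('E')(u) = Mul(-4, 5) = -20)
Function('v')(B, I) = Mul(2, B, I) (Function('v')(B, I) = Add(Mul(B, I), Mul(I, B)) = Add(Mul(B, I), Mul(B, I)) = Mul(2, B, I))
Function('X')(R) = -23 (Function('X')(R) = Add(-20, Mul(-1, 3)) = Add(-20, -3) = -23)
Mul(Function('v')(Add(-8, Mul(-1, -3)), -21), Function('X')(4)) = Mul(Mul(2, Add(-8, Mul(-1, -3)), -21), -23) = Mul(Mul(2, Add(-8, 3), -21), -23) = Mul(Mul(2, -5, -21), -23) = Mul(210, -23) = -4830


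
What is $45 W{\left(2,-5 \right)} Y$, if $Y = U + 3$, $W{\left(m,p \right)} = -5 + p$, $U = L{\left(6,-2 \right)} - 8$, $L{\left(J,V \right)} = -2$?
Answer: $3150$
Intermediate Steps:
$U = -10$ ($U = -2 - 8 = -10$)
$Y = -7$ ($Y = -10 + 3 = -7$)
$45 W{\left(2,-5 \right)} Y = 45 \left(-5 - 5\right) \left(-7\right) = 45 \left(-10\right) \left(-7\right) = \left(-450\right) \left(-7\right) = 3150$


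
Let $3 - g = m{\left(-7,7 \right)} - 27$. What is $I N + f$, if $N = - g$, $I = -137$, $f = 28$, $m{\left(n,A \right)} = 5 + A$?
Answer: $2494$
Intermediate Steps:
$g = 18$ ($g = 3 - \left(\left(5 + 7\right) - 27\right) = 3 - \left(12 - 27\right) = 3 - -15 = 3 + 15 = 18$)
$N = -18$ ($N = \left(-1\right) 18 = -18$)
$I N + f = \left(-137\right) \left(-18\right) + 28 = 2466 + 28 = 2494$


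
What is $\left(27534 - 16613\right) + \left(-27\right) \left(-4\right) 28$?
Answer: $13945$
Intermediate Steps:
$\left(27534 - 16613\right) + \left(-27\right) \left(-4\right) 28 = 10921 + 108 \cdot 28 = 10921 + 3024 = 13945$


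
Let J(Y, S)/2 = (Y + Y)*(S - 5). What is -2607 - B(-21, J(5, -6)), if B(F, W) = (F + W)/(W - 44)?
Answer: -688489/264 ≈ -2607.9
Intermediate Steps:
J(Y, S) = 4*Y*(-5 + S) (J(Y, S) = 2*((Y + Y)*(S - 5)) = 2*((2*Y)*(-5 + S)) = 2*(2*Y*(-5 + S)) = 4*Y*(-5 + S))
B(F, W) = (F + W)/(-44 + W)
-2607 - B(-21, J(5, -6)) = -2607 - (-21 + 4*5*(-5 - 6))/(-44 + 4*5*(-5 - 6)) = -2607 - (-21 + 4*5*(-11))/(-44 + 4*5*(-11)) = -2607 - (-21 - 220)/(-44 - 220) = -2607 - (-241)/(-264) = -2607 - (-1)*(-241)/264 = -2607 - 1*241/264 = -2607 - 241/264 = -688489/264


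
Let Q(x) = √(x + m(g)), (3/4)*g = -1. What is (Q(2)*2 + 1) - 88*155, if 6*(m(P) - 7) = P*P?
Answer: -13639 + 2*√753/9 ≈ -13633.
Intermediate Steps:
g = -4/3 (g = (4/3)*(-1) = -4/3 ≈ -1.3333)
m(P) = 7 + P²/6 (m(P) = 7 + (P*P)/6 = 7 + P²/6)
Q(x) = √(197/27 + x) (Q(x) = √(x + (7 + (-4/3)²/6)) = √(x + (7 + (⅙)*(16/9))) = √(x + (7 + 8/27)) = √(x + 197/27) = √(197/27 + x))
(Q(2)*2 + 1) - 88*155 = ((√(591 + 81*2)/9)*2 + 1) - 88*155 = ((√(591 + 162)/9)*2 + 1) - 13640 = ((√753/9)*2 + 1) - 13640 = (2*√753/9 + 1) - 13640 = (1 + 2*√753/9) - 13640 = -13639 + 2*√753/9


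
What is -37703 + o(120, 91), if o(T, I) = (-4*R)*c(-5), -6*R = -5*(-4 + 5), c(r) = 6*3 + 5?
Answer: -113339/3 ≈ -37780.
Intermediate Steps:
c(r) = 23 (c(r) = 18 + 5 = 23)
R = 5/6 (R = -(-5)*(-4 + 5)/6 = -(-5)/6 = -1/6*(-5) = 5/6 ≈ 0.83333)
o(T, I) = -230/3 (o(T, I) = -4*5/6*23 = -10/3*23 = -230/3)
-37703 + o(120, 91) = -37703 - 230/3 = -113339/3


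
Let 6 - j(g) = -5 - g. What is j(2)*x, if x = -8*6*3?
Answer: -1872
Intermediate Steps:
x = -144 (x = -48*3 = -144)
j(g) = 11 + g (j(g) = 6 - (-5 - g) = 6 + (5 + g) = 11 + g)
j(2)*x = (11 + 2)*(-144) = 13*(-144) = -1872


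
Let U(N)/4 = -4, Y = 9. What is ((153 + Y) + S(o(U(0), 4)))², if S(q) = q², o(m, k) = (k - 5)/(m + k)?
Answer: 544242241/20736 ≈ 26246.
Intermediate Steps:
U(N) = -16 (U(N) = 4*(-4) = -16)
o(m, k) = (-5 + k)/(k + m)
((153 + Y) + S(o(U(0), 4)))² = ((153 + 9) + ((-5 + 4)/(4 - 16))²)² = (162 + (-1/(-12))²)² = (162 + (-1/12*(-1))²)² = (162 + (1/12)²)² = (162 + 1/144)² = (23329/144)² = 544242241/20736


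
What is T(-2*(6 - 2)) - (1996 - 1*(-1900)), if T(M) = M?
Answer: -3904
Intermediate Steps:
T(-2*(6 - 2)) - (1996 - 1*(-1900)) = -2*(6 - 2) - (1996 - 1*(-1900)) = -2*4 - (1996 + 1900) = -8 - 1*3896 = -8 - 3896 = -3904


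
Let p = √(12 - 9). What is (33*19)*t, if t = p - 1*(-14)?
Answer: 8778 + 627*√3 ≈ 9864.0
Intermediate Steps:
p = √3 ≈ 1.7320
t = 14 + √3 (t = √3 - 1*(-14) = √3 + 14 = 14 + √3 ≈ 15.732)
(33*19)*t = (33*19)*(14 + √3) = 627*(14 + √3) = 8778 + 627*√3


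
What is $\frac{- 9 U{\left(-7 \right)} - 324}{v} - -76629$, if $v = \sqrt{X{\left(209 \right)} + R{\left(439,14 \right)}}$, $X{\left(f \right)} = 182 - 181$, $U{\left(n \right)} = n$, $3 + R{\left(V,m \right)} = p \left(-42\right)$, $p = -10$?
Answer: $76629 - \frac{261 \sqrt{418}}{418} \approx 76616.0$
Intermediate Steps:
$R{\left(V,m \right)} = 417$ ($R{\left(V,m \right)} = -3 - -420 = -3 + 420 = 417$)
$X{\left(f \right)} = 1$
$v = \sqrt{418}$ ($v = \sqrt{1 + 417} = \sqrt{418} \approx 20.445$)
$\frac{- 9 U{\left(-7 \right)} - 324}{v} - -76629 = \frac{\left(-9\right) \left(-7\right) - 324}{\sqrt{418}} - -76629 = \left(63 - 324\right) \frac{\sqrt{418}}{418} + 76629 = - 261 \frac{\sqrt{418}}{418} + 76629 = - \frac{261 \sqrt{418}}{418} + 76629 = 76629 - \frac{261 \sqrt{418}}{418}$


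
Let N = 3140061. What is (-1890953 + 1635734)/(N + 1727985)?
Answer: -85073/1622682 ≈ -0.052427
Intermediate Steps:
(-1890953 + 1635734)/(N + 1727985) = (-1890953 + 1635734)/(3140061 + 1727985) = -255219/4868046 = -255219*1/4868046 = -85073/1622682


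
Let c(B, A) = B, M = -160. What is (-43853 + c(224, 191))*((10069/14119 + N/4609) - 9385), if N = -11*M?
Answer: 2422014962930886/5915861 ≈ 4.0941e+8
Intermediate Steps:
N = 1760 (N = -11*(-160) = 1760)
(-43853 + c(224, 191))*((10069/14119 + N/4609) - 9385) = (-43853 + 224)*((10069/14119 + 1760/4609) - 9385) = -43629*((10069*(1/14119) + 1760*(1/4609)) - 9385) = -43629*((10069/14119 + 160/419) - 9385) = -43629*(6477951/5915861 - 9385) = -43629*(-55513877534/5915861) = 2422014962930886/5915861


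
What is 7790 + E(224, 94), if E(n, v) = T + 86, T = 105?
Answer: 7981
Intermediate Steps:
E(n, v) = 191 (E(n, v) = 105 + 86 = 191)
7790 + E(224, 94) = 7790 + 191 = 7981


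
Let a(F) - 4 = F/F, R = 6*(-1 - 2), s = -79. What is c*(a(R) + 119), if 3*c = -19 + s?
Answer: -12152/3 ≈ -4050.7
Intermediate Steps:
c = -98/3 (c = (-19 - 79)/3 = (⅓)*(-98) = -98/3 ≈ -32.667)
R = -18 (R = 6*(-3) = -18)
a(F) = 5 (a(F) = 4 + F/F = 4 + 1 = 5)
c*(a(R) + 119) = -98*(5 + 119)/3 = -98/3*124 = -12152/3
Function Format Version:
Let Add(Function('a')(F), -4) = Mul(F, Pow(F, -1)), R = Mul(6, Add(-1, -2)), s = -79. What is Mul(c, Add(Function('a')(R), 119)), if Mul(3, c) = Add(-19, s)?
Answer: Rational(-12152, 3) ≈ -4050.7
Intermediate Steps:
c = Rational(-98, 3) (c = Mul(Rational(1, 3), Add(-19, -79)) = Mul(Rational(1, 3), -98) = Rational(-98, 3) ≈ -32.667)
R = -18 (R = Mul(6, -3) = -18)
Function('a')(F) = 5 (Function('a')(F) = Add(4, Mul(F, Pow(F, -1))) = Add(4, 1) = 5)
Mul(c, Add(Function('a')(R), 119)) = Mul(Rational(-98, 3), Add(5, 119)) = Mul(Rational(-98, 3), 124) = Rational(-12152, 3)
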